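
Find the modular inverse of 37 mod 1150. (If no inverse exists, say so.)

373

gcd(1150, 37) by repeated division:
1150 = 31*37 + 3
37 = 12*3 + 1
3 = 3*1 + 0
The gcd is 1. Working backward:
1 = 37 − 12·3
1 = −12·1150 + 373·37
So 37·373 ≡ 1 (mod 1150).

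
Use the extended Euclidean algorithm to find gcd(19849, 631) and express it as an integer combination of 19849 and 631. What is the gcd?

Euclidean algorithm:
19849 = 31·631 + 288
631 = 2·288 + 55
288 = 5·55 + 13
55 = 4·13 + 3
13 = 4·3 + 1
3 = 3·1 + 0
gcd(19849, 631) = 1.
Express as a combination:
1 = 13 − 4·3
1 = −4·55 + 17·13
1 = 17·288 − 89·55
1 = −89·631 + 195·288
1 = 195·19849 − 6134·631
So 1 = (195)·19849 + (-6134)·631.

1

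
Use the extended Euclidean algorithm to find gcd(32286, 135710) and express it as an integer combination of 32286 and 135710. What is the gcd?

2

Repeated division:
135710 = 4·32286 + 6566
32286 = 4·6566 + 6022
6566 = 1·6022 + 544
6022 = 11·544 + 38
544 = 14·38 + 12
38 = 3·12 + 2
12 = 6·2 + 0
gcd(32286, 135710) = 2.
Back-substituting:
2 = 38 − 3·12
2 = −3·544 + 43·38
2 = 43·6022 − 476·544
2 = −476·6566 + 519·6022
2 = 519·32286 − 2552·6566
2 = −2552·135710 + 10727·32286
So 2 = (-2552)·135710 + (10727)·32286.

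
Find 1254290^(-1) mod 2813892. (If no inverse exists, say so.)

no inverse exists

Euclidean algorithm on 2813892, 1254290:
2813892 = 2*1254290 + 305312
1254290 = 4*305312 + 33042
305312 = 9*33042 + 7934
33042 = 4*7934 + 1306
7934 = 6*1306 + 98
1306 = 13*98 + 32
98 = 3*32 + 2
32 = 16*2 + 0
Since gcd = 2 > 1, 1254290 is not a unit mod 2813892.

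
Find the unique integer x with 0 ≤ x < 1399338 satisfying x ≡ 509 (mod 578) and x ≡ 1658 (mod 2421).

168707

Write x = 509 + 578·k. Then 578·k ≡ 1658 − 509 ≡ 1149 (mod 2421).
Need 578⁻¹ mod 2421. Extended Euclid on (2421, 578):
2421 = 4*578 + 109
578 = 5*109 + 33
109 = 3*33 + 10
33 = 3*10 + 3
10 = 3*3 + 1
3 = 3*1 + 0
Back-substitute:
1 = 10 − 3·3
1 = −3·33 + 10·10
1 = 10·109 − 33·33
1 = −33·578 + 175·109
1 = 175·2421 − 733·578
578⁻¹ ≡ 1688 (mod 2421), so k ≡ 1688·1149 ≡ 291 (mod 2421).
x = 509 + 578·291 = 168707.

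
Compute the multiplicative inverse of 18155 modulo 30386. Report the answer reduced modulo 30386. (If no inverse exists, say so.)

Extended Euclidean algorithm:
30386 = 1*18155 + 12231
18155 = 1*12231 + 5924
12231 = 2*5924 + 383
5924 = 15*383 + 179
383 = 2*179 + 25
179 = 7*25 + 4
25 = 6*4 + 1
4 = 4*1 + 0
The gcd is 1. Working backward:
1 = 25 − 6·4
1 = −6·179 + 43·25
1 = 43·383 − 92·179
1 = −92·5924 + 1423·383
1 = 1423·12231 − 2938·5924
1 = −2938·18155 + 4361·12231
1 = 4361·30386 − 7299·18155
Hence 18155⁻¹ ≡ -7299 ≡ 23087 (mod 30386).

23087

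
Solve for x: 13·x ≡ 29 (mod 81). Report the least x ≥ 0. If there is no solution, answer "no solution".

First find gcd(13, 81):
81 = 6×13 + 3
13 = 4×3 + 1
3 = 3×1 + 0
gcd = 1, so a unique solution mod 81 exists.
Back-substitute for the Bézout coefficients:
1 = 13 − 4·3
1 = −4·81 + 25·13
So 13·(25) ≡ 1 (mod 81), giving 13⁻¹ ≡ 25.
x ≡ 13⁻¹·29 ≡ 25·29 ≡ 77 (mod 81).

77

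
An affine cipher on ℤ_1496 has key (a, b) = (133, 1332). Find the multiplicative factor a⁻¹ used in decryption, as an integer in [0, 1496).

45

Apply the Euclidean algorithm to 1496 and 133:
1496 = 11×133 + 33
133 = 4×33 + 1
33 = 33×1 + 0
The gcd is 1. Working backward:
1 = 133 − 4·33
1 = −4·1496 + 45·133
So 133·45 ≡ 1 (mod 1496).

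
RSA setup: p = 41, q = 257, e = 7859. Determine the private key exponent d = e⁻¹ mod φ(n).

φ(n) = (p−1)(q−1) = 40·256 = 10240.
Need d with 7859·d ≡ 1 (mod 10240). Apply the extended Euclidean algorithm:
10240 = 1×7859 + 2381
7859 = 3×2381 + 716
2381 = 3×716 + 233
716 = 3×233 + 17
233 = 13×17 + 12
17 = 1×12 + 5
12 = 2×5 + 2
5 = 2×2 + 1
2 = 2×1 + 0
Back-substitute:
1 = 5 − 2·2
1 = −2·12 + 5·5
1 = 5·17 − 7·12
1 = −7·233 + 96·17
1 = 96·716 − 295·233
1 = −295·2381 + 981·716
1 = 981·7859 − 3238·2381
1 = −3238·10240 + 4219·7859
So 7859·4219 ≡ 1 (mod 10240), hence d = 4219.

4219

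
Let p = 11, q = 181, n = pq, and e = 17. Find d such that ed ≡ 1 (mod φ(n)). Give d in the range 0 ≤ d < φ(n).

953

φ(n) = (p−1)(q−1) = 10·180 = 1800.
Need d with 17·d ≡ 1 (mod 1800). Apply the extended Euclidean algorithm:
1800 = 105*17 + 15
17 = 1*15 + 2
15 = 7*2 + 1
2 = 2*1 + 0
Back-substitute:
1 = 15 − 7·2
1 = −7·17 + 8·15
1 = 8·1800 − 847·17
So 17·(-847) ≡ 1 (mod 1800), hence d ≡ -847 ≡ 953 (mod 1800).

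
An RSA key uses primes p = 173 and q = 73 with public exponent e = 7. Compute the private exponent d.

φ(n) = (p−1)(q−1) = 172·72 = 12384.
Need d with 7·d ≡ 1 (mod 12384). Apply the extended Euclidean algorithm:
12384 = 1769·7 + 1
7 = 7·1 + 0
Back-substitute:
1 = 12384 − 1769·7
So 7·(-1769) ≡ 1 (mod 12384), hence d ≡ -1769 ≡ 10615 (mod 12384).

10615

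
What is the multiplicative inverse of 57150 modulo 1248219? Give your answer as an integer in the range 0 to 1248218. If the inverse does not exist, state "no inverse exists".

no inverse exists

Compute gcd(57150, 1248219):
1248219 = 21×57150 + 48069
57150 = 1×48069 + 9081
48069 = 5×9081 + 2664
9081 = 3×2664 + 1089
2664 = 2×1089 + 486
1089 = 2×486 + 117
486 = 4×117 + 18
117 = 6×18 + 9
18 = 2×9 + 0
gcd(57150, 1248219) = 9 ≠ 1, so 57150 has no multiplicative inverse modulo 1248219.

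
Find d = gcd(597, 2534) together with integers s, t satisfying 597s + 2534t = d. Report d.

Repeated division:
2534 = 4×597 + 146
597 = 4×146 + 13
146 = 11×13 + 3
13 = 4×3 + 1
3 = 3×1 + 0
gcd(597, 2534) = 1.
Express as a combination:
1 = 13 − 4·3
1 = −4·146 + 45·13
1 = 45·597 − 184·146
1 = −184·2534 + 781·597
So 1 = (-184)·2534 + (781)·597.

1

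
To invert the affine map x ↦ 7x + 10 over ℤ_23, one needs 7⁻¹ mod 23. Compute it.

10

Apply the Euclidean algorithm to 23 and 7:
23 = 3*7 + 2
7 = 3*2 + 1
2 = 2*1 + 0
Since gcd(7, 23) = 1, back-substitute to write 1 as a combination:
1 = 7 − 3·2
1 = −3·23 + 10·7
So 7·10 ≡ 1 (mod 23).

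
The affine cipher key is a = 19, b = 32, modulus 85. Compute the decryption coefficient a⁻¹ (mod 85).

9

Apply the Euclidean algorithm to 85 and 19:
85 = 4*19 + 9
19 = 2*9 + 1
9 = 9*1 + 0
gcd = 1, so the inverse exists. Back-substitute:
1 = 19 − 2·9
1 = −2·85 + 9·19
So 19·9 ≡ 1 (mod 85).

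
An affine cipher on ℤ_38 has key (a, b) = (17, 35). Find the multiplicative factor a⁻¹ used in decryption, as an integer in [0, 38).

9

Run Euclid on (38, 17):
38 = 2*17 + 4
17 = 4*4 + 1
4 = 4*1 + 0
gcd = 1, so the inverse exists. Back-substitute:
1 = 17 − 4·4
1 = −4·38 + 9·17
So 17·9 ≡ 1 (mod 38).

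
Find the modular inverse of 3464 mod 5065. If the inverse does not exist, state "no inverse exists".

174

gcd(5065, 3464) by repeated division:
5065 = 1*3464 + 1601
3464 = 2*1601 + 262
1601 = 6*262 + 29
262 = 9*29 + 1
29 = 29*1 + 0
gcd = 1, so the inverse exists. Back-substitute:
1 = 262 − 9·29
1 = −9·1601 + 55·262
1 = 55·3464 − 119·1601
1 = −119·5065 + 174·3464
So 3464·174 ≡ 1 (mod 5065).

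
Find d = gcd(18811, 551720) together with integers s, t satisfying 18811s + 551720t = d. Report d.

Repeated division:
551720 = 29·18811 + 6201
18811 = 3·6201 + 208
6201 = 29·208 + 169
208 = 1·169 + 39
169 = 4·39 + 13
39 = 3·13 + 0
gcd(18811, 551720) = 13.
Back-substituting:
13 = 169 − 4·39
13 = −4·208 + 5·169
13 = 5·6201 − 149·208
13 = −149·18811 + 452·6201
13 = 452·551720 − 13257·18811
So 13 = (452)·551720 + (-13257)·18811.

13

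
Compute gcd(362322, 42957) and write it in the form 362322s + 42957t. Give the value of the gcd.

Repeated division:
362322 = 8·42957 + 18666
42957 = 2·18666 + 5625
18666 = 3·5625 + 1791
5625 = 3·1791 + 252
1791 = 7·252 + 27
252 = 9·27 + 9
27 = 3·9 + 0
gcd(362322, 42957) = 9.
Back-substituting:
9 = 252 − 9·27
9 = −9·1791 + 64·252
9 = 64·5625 − 201·1791
9 = −201·18666 + 667·5625
9 = 667·42957 − 1535·18666
9 = −1535·362322 + 12947·42957
So 9 = (-1535)·362322 + (12947)·42957.

9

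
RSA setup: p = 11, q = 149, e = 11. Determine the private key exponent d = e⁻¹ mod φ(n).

φ(n) = (p−1)(q−1) = 10·148 = 1480.
Need d with 11·d ≡ 1 (mod 1480). Apply the extended Euclidean algorithm:
1480 = 134×11 + 6
11 = 1×6 + 5
6 = 1×5 + 1
5 = 5×1 + 0
Back-substitute:
1 = 6 − 5
1 = −11 + 2·6
1 = 2·1480 − 269·11
So 11·(-269) ≡ 1 (mod 1480), hence d ≡ -269 ≡ 1211 (mod 1480).

1211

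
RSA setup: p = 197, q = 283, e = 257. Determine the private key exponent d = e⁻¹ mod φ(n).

φ(n) = (p−1)(q−1) = 196·282 = 55272.
Need d with 257·d ≡ 1 (mod 55272). Apply the extended Euclidean algorithm:
55272 = 215·257 + 17
257 = 15·17 + 2
17 = 8·2 + 1
2 = 2·1 + 0
Back-substitute:
1 = 17 − 8·2
1 = −8·257 + 121·17
1 = 121·55272 − 26023·257
So 257·(-26023) ≡ 1 (mod 55272), hence d ≡ -26023 ≡ 29249 (mod 55272).

29249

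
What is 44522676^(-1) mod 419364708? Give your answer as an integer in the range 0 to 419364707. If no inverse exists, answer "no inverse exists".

Compute gcd(44522676, 419364708):
419364708 = 9*44522676 + 18660624
44522676 = 2*18660624 + 7201428
18660624 = 2*7201428 + 4257768
7201428 = 1*4257768 + 2943660
4257768 = 1*2943660 + 1314108
2943660 = 2*1314108 + 315444
1314108 = 4*315444 + 52332
315444 = 6*52332 + 1452
52332 = 36*1452 + 60
1452 = 24*60 + 12
60 = 5*12 + 0
The gcd is 12, not 1, hence no inverse exists.

no inverse exists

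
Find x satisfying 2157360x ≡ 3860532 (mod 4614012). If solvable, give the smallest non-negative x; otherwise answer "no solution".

First find gcd(2157360, 4614012):
4614012 = 2*2157360 + 299292
2157360 = 7*299292 + 62316
299292 = 4*62316 + 50028
62316 = 1*50028 + 12288
50028 = 4*12288 + 876
12288 = 14*876 + 24
876 = 36*24 + 12
24 = 2*12 + 0
gcd = 12 and 12 | 3860532, so solutions exist. Divide through by 12: 179780x ≡ 321711 (mod 384501).
Now find 179780⁻¹ mod 384501:
384501 = 2×179780 + 24941
179780 = 7×24941 + 5193
24941 = 4×5193 + 4169
5193 = 1×4169 + 1024
4169 = 4×1024 + 73
1024 = 14×73 + 2
73 = 36×2 + 1
2 = 2×1 + 0
Back-substitute:
1 = 73 − 36·2
1 = −36·1024 + 505·73
1 = 505·4169 − 2056·1024
1 = −2056·5193 + 2561·4169
1 = 2561·24941 − 12300·5193
1 = −12300·179780 + 88661·24941
1 = 88661·384501 − 189622·179780
So 179780·(-189622) ≡ 1 (mod 384501), i.e. 179780⁻¹ ≡ 194879.
Then x ≡ 194879·321711 ≡ 291915 (mod 384501); the smallest non-negative solution is x = 291915.

291915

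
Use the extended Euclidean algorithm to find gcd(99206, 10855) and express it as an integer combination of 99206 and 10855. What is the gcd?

1

Repeated division:
99206 = 9·10855 + 1511
10855 = 7·1511 + 278
1511 = 5·278 + 121
278 = 2·121 + 36
121 = 3·36 + 13
36 = 2·13 + 10
13 = 1·10 + 3
10 = 3·3 + 1
3 = 3·1 + 0
gcd(99206, 10855) = 1.
Working backward:
1 = 10 − 3·3
1 = −3·13 + 4·10
1 = 4·36 − 11·13
1 = −11·121 + 37·36
1 = 37·278 − 85·121
1 = −85·1511 + 462·278
1 = 462·10855 − 3319·1511
1 = −3319·99206 + 30333·10855
So 1 = (-3319)·99206 + (30333)·10855.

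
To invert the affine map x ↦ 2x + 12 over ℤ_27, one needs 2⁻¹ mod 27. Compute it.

14

gcd(27, 2) by repeated division:
27 = 13·2 + 1
2 = 2·1 + 0
The gcd is 1. Working backward:
1 = 27 − 13·2
Thus 2·(-13) ≡ 1 (mod 27); reducing, -13 mod 27 = 14.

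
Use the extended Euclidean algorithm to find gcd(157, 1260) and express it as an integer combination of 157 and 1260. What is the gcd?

Apply Euclid's algorithm to 1260 and 157:
1260 = 8*157 + 4
157 = 39*4 + 1
4 = 4*1 + 0
gcd(157, 1260) = 1.
Working backward:
1 = 157 − 39·4
1 = −39·1260 + 313·157
So 1 = (-39)·1260 + (313)·157.

1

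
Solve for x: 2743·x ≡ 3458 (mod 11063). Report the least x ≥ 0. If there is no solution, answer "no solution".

First find gcd(2743, 11063):
11063 = 4*2743 + 91
2743 = 30*91 + 13
91 = 7*13 + 0
gcd = 13 and 13 | 3458, so solutions exist. Divide through by 13: 211x ≡ 266 (mod 851).
Now find 211⁻¹ mod 851:
851 = 4*211 + 7
211 = 30*7 + 1
7 = 7*1 + 0
Back-substitute:
1 = 211 − 30·7
1 = −30·851 + 121·211
So 211⁻¹ ≡ 121 (mod 851).
Then x ≡ 121·266 ≡ 699 (mod 851); the smallest non-negative solution is x = 699.

699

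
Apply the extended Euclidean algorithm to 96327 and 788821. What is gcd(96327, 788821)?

11

Euclidean algorithm:
788821 = 8·96327 + 18205
96327 = 5·18205 + 5302
18205 = 3·5302 + 2299
5302 = 2·2299 + 704
2299 = 3·704 + 187
704 = 3·187 + 143
187 = 1·143 + 44
143 = 3·44 + 11
44 = 4·11 + 0
gcd(96327, 788821) = 11.
Working backward:
11 = 143 − 3·44
11 = −3·187 + 4·143
11 = 4·704 − 15·187
11 = −15·2299 + 49·704
11 = 49·5302 − 113·2299
11 = −113·18205 + 388·5302
11 = 388·96327 − 2053·18205
11 = −2053·788821 + 16812·96327
So 11 = (-2053)·788821 + (16812)·96327.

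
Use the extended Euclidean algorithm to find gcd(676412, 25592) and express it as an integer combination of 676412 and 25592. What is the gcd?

4

Euclidean algorithm:
676412 = 26·25592 + 11020
25592 = 2·11020 + 3552
11020 = 3·3552 + 364
3552 = 9·364 + 276
364 = 1·276 + 88
276 = 3·88 + 12
88 = 7·12 + 4
12 = 3·4 + 0
gcd(676412, 25592) = 4.
Working backward:
4 = 88 − 7·12
4 = −7·276 + 22·88
4 = 22·364 − 29·276
4 = −29·3552 + 283·364
4 = 283·11020 − 878·3552
4 = −878·25592 + 2039·11020
4 = 2039·676412 − 53892·25592
So 4 = (2039)·676412 + (-53892)·25592.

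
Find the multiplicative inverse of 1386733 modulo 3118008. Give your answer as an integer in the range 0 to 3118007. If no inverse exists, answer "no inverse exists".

2840245

Extended Euclidean algorithm:
3118008 = 2·1386733 + 344542
1386733 = 4·344542 + 8565
344542 = 40·8565 + 1942
8565 = 4·1942 + 797
1942 = 2·797 + 348
797 = 2·348 + 101
348 = 3·101 + 45
101 = 2·45 + 11
45 = 4·11 + 1
11 = 11·1 + 0
Since gcd(1386733, 3118008) = 1, back-substitute to write 1 as a combination:
1 = 45 − 4·11
1 = −4·101 + 9·45
1 = 9·348 − 31·101
1 = −31·797 + 71·348
1 = 71·1942 − 173·797
1 = −173·8565 + 763·1942
1 = 763·344542 − 30693·8565
1 = −30693·1386733 + 123535·344542
1 = 123535·3118008 − 277763·1386733
So 1386733·(-277763) ≡ 1 (mod 3118008), and -277763 ≡ 2840245 (mod 3118008).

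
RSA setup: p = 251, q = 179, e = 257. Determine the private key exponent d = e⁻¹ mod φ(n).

19393

φ(n) = (p−1)(q−1) = 250·178 = 44500.
Need d with 257·d ≡ 1 (mod 44500). Apply the extended Euclidean algorithm:
44500 = 173×257 + 39
257 = 6×39 + 23
39 = 1×23 + 16
23 = 1×16 + 7
16 = 2×7 + 2
7 = 3×2 + 1
2 = 2×1 + 0
Back-substitute:
1 = 7 − 3·2
1 = −3·16 + 7·7
1 = 7·23 − 10·16
1 = −10·39 + 17·23
1 = 17·257 − 112·39
1 = −112·44500 + 19393·257
So 257·19393 ≡ 1 (mod 44500), hence d = 19393.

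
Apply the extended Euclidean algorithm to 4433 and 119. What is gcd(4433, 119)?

Repeated division:
4433 = 37*119 + 30
119 = 3*30 + 29
30 = 1*29 + 1
29 = 29*1 + 0
gcd(4433, 119) = 1.
Working backward:
1 = 30 − 29
1 = −119 + 4·30
1 = 4·4433 − 149·119
So 1 = (4)·4433 + (-149)·119.

1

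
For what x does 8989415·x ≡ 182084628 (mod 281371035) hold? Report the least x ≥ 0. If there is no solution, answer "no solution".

gcd(8989415, 281371035):
281371035 = 31·8989415 + 2699170
8989415 = 3·2699170 + 891905
2699170 = 3·891905 + 23455
891905 = 38·23455 + 615
23455 = 38·615 + 85
615 = 7·85 + 20
85 = 4·20 + 5
20 = 4·5 + 0
gcd = 5, but 5 ∤ 182084628, so the congruence has no solution.

no solution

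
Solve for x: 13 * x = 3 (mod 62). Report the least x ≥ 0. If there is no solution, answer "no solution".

5

First find gcd(13, 62):
62 = 4*13 + 10
13 = 1*10 + 3
10 = 3*3 + 1
3 = 3*1 + 0
gcd = 1, so a unique solution mod 62 exists.
Back-substitute for the Bézout coefficients:
1 = 10 − 3·3
1 = −3·13 + 4·10
1 = 4·62 − 19·13
So 13·(-19) ≡ 1 (mod 62), giving 13⁻¹ ≡ 43.
x ≡ 13⁻¹·3 ≡ 43·3 ≡ 5 (mod 62).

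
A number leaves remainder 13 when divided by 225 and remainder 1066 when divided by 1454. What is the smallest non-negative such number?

27238

Write x = 13 + 225·k. Then 225·k ≡ 1066 − 13 ≡ 1053 (mod 1454).
Need 225⁻¹ mod 1454. Extended Euclid on (1454, 225):
1454 = 6·225 + 104
225 = 2·104 + 17
104 = 6·17 + 2
17 = 8·2 + 1
2 = 2·1 + 0
Back-substitute:
1 = 17 − 8·2
1 = −8·104 + 49·17
1 = 49·225 − 106·104
1 = −106·1454 + 685·225
225⁻¹ ≡ 685 (mod 1454), so k ≡ 685·1053 ≡ 121 (mod 1454).
x = 13 + 225·121 = 27238.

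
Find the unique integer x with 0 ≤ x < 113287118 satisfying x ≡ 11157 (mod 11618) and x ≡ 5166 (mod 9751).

Write x = 11157 + 11618·k. Then 11618·k ≡ 5166 − 11157 ≡ 3760 (mod 9751).
Need 11618⁻¹ mod 9751. Extended Euclid on (9751, 1867):
9751 = 5·1867 + 416
1867 = 4·416 + 203
416 = 2·203 + 10
203 = 20·10 + 3
10 = 3·3 + 1
3 = 3·1 + 0
Back-substitute:
1 = 10 − 3·3
1 = −3·203 + 61·10
1 = 61·416 − 125·203
1 = −125·1867 + 561·416
1 = 561·9751 − 2930·1867
11618⁻¹ ≡ 6821 (mod 9751), so k ≡ 6821·3760 ≡ 1830 (mod 9751).
x = 11157 + 11618·1830 = 21272097.

21272097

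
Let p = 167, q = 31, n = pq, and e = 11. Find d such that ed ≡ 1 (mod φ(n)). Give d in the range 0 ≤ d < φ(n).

1811

φ(n) = (p−1)(q−1) = 166·30 = 4980.
Need d with 11·d ≡ 1 (mod 4980). Apply the extended Euclidean algorithm:
4980 = 452·11 + 8
11 = 1·8 + 3
8 = 2·3 + 2
3 = 1·2 + 1
2 = 2·1 + 0
Back-substitute:
1 = 3 − 2
1 = −8 + 3·3
1 = 3·11 − 4·8
1 = −4·4980 + 1811·11
So 11·1811 ≡ 1 (mod 4980), hence d = 1811.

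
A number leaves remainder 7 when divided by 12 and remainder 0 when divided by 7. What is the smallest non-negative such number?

7

Write x = 7 + 12·k. Then 12·k ≡ 0 − 7 ≡ 0 (mod 7).
Need 12⁻¹ mod 7. Extended Euclid on (7, 5):
7 = 1·5 + 2
5 = 2·2 + 1
2 = 2·1 + 0
Back-substitute:
1 = 5 − 2·2
1 = −2·7 + 3·5
12⁻¹ ≡ 3 (mod 7), so k ≡ 3·0 ≡ 0 (mod 7).
x = 7 + 12·0 = 7.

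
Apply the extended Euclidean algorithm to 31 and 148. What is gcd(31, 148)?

1

Euclidean algorithm:
148 = 4·31 + 24
31 = 1·24 + 7
24 = 3·7 + 3
7 = 2·3 + 1
3 = 3·1 + 0
gcd(31, 148) = 1.
Express as a combination:
1 = 7 − 2·3
1 = −2·24 + 7·7
1 = 7·31 − 9·24
1 = −9·148 + 43·31
So 1 = (-9)·148 + (43)·31.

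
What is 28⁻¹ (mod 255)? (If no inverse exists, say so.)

Apply the Euclidean algorithm to 255 and 28:
255 = 9×28 + 3
28 = 9×3 + 1
3 = 3×1 + 0
Since gcd(28, 255) = 1, back-substitute to write 1 as a combination:
1 = 28 − 9·3
1 = −9·255 + 82·28
So 28·82 ≡ 1 (mod 255).

82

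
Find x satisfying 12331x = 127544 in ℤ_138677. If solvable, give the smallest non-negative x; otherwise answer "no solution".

no solution

gcd(12331, 138677):
138677 = 11·12331 + 3036
12331 = 4·3036 + 187
3036 = 16·187 + 44
187 = 4·44 + 11
44 = 4·11 + 0
gcd = 11, but 11 ∤ 127544, so the congruence has no solution.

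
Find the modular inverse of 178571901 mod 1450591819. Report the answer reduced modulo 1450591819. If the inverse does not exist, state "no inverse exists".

49413234

Run Euclid on (1450591819, 178571901):
1450591819 = 8×178571901 + 22016611
178571901 = 8×22016611 + 2439013
22016611 = 9×2439013 + 65494
2439013 = 37×65494 + 15735
65494 = 4×15735 + 2554
15735 = 6×2554 + 411
2554 = 6×411 + 88
411 = 4×88 + 59
88 = 1×59 + 29
59 = 2×29 + 1
29 = 29×1 + 0
Since gcd(178571901, 1450591819) = 1, back-substitute to write 1 as a combination:
1 = 59 − 2·29
1 = −2·88 + 3·59
1 = 3·411 − 14·88
1 = −14·2554 + 87·411
1 = 87·15735 − 536·2554
1 = −536·65494 + 2231·15735
1 = 2231·2439013 − 83083·65494
1 = −83083·22016611 + 749978·2439013
1 = 749978·178571901 − 6082907·22016611
1 = −6082907·1450591819 + 49413234·178571901
So 178571901·49413234 ≡ 1 (mod 1450591819).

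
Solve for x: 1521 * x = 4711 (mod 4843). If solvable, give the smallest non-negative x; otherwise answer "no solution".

3945

First find gcd(1521, 4843):
4843 = 3×1521 + 280
1521 = 5×280 + 121
280 = 2×121 + 38
121 = 3×38 + 7
38 = 5×7 + 3
7 = 2×3 + 1
3 = 3×1 + 0
gcd = 1, so a unique solution mod 4843 exists.
Back-substitute for the Bézout coefficients:
1 = 7 − 2·3
1 = −2·38 + 11·7
1 = 11·121 − 35·38
1 = −35·280 + 81·121
1 = 81·1521 − 440·280
1 = −440·4843 + 1401·1521
So 1521·(1401) ≡ 1 (mod 4843), giving 1521⁻¹ ≡ 1401.
x ≡ 1521⁻¹·4711 ≡ 1401·4711 ≡ 3945 (mod 4843).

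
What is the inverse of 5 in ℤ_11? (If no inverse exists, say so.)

Run Euclid on (11, 5):
11 = 2·5 + 1
5 = 5·1 + 0
Since gcd(5, 11) = 1, back-substitute to write 1 as a combination:
1 = 11 − 2·5
So 5·(-2) ≡ 1 (mod 11), and -2 ≡ 9 (mod 11).

9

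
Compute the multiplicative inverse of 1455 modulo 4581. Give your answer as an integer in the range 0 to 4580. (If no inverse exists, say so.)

no inverse exists

Euclidean algorithm on 4581, 1455:
4581 = 3·1455 + 216
1455 = 6·216 + 159
216 = 1·159 + 57
159 = 2·57 + 45
57 = 1·45 + 12
45 = 3·12 + 9
12 = 1·9 + 3
9 = 3·3 + 0
gcd(1455, 4581) = 3 ≠ 1, so 1455 has no multiplicative inverse modulo 4581.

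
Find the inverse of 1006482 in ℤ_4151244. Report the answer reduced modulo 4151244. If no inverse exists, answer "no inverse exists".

no inverse exists

Euclidean algorithm on 4151244, 1006482:
4151244 = 4*1006482 + 125316
1006482 = 8*125316 + 3954
125316 = 31*3954 + 2742
3954 = 1*2742 + 1212
2742 = 2*1212 + 318
1212 = 3*318 + 258
318 = 1*258 + 60
258 = 4*60 + 18
60 = 3*18 + 6
18 = 3*6 + 0
The gcd is 6, not 1, hence no inverse exists.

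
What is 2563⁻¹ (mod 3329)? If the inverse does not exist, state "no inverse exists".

804

Run Euclid on (3329, 2563):
3329 = 1*2563 + 766
2563 = 3*766 + 265
766 = 2*265 + 236
265 = 1*236 + 29
236 = 8*29 + 4
29 = 7*4 + 1
4 = 4*1 + 0
gcd = 1, so the inverse exists. Back-substitute:
1 = 29 − 7·4
1 = −7·236 + 57·29
1 = 57·265 − 64·236
1 = −64·766 + 185·265
1 = 185·2563 − 619·766
1 = −619·3329 + 804·2563
So 2563·804 ≡ 1 (mod 3329).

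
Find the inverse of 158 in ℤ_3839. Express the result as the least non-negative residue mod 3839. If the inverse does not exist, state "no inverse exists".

Run Euclid on (3839, 158):
3839 = 24·158 + 47
158 = 3·47 + 17
47 = 2·17 + 13
17 = 1·13 + 4
13 = 3·4 + 1
4 = 4·1 + 0
Since gcd(158, 3839) = 1, back-substitute to write 1 as a combination:
1 = 13 − 3·4
1 = −3·17 + 4·13
1 = 4·47 − 11·17
1 = −11·158 + 37·47
1 = 37·3839 − 899·158
Thus 158·(-899) ≡ 1 (mod 3839); reducing, -899 mod 3839 = 2940.

2940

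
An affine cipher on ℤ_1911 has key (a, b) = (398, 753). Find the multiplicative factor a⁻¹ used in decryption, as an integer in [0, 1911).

Run Euclid on (1911, 398):
1911 = 4·398 + 319
398 = 1·319 + 79
319 = 4·79 + 3
79 = 26·3 + 1
3 = 3·1 + 0
Since gcd(398, 1911) = 1, back-substitute to write 1 as a combination:
1 = 79 − 26·3
1 = −26·319 + 105·79
1 = 105·398 − 131·319
1 = −131·1911 + 629·398
So 398·629 ≡ 1 (mod 1911).

629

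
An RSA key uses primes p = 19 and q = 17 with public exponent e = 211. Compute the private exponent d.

187

φ(n) = (p−1)(q−1) = 18·16 = 288.
Need d with 211·d ≡ 1 (mod 288). Apply the extended Euclidean algorithm:
288 = 1*211 + 77
211 = 2*77 + 57
77 = 1*57 + 20
57 = 2*20 + 17
20 = 1*17 + 3
17 = 5*3 + 2
3 = 1*2 + 1
2 = 2*1 + 0
Back-substitute:
1 = 3 − 2
1 = −17 + 6·3
1 = 6·20 − 7·17
1 = −7·57 + 20·20
1 = 20·77 − 27·57
1 = −27·211 + 74·77
1 = 74·288 − 101·211
So 211·(-101) ≡ 1 (mod 288), hence d ≡ -101 ≡ 187 (mod 288).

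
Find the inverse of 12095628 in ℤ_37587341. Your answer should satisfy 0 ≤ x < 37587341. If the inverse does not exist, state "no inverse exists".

28907254

Run Euclid on (37587341, 12095628):
37587341 = 3·12095628 + 1300457
12095628 = 9·1300457 + 391515
1300457 = 3·391515 + 125912
391515 = 3·125912 + 13779
125912 = 9·13779 + 1901
13779 = 7·1901 + 472
1901 = 4·472 + 13
472 = 36·13 + 4
13 = 3·4 + 1
4 = 4·1 + 0
gcd = 1, so the inverse exists. Back-substitute:
1 = 13 − 3·4
1 = −3·472 + 109·13
1 = 109·1901 − 439·472
1 = −439·13779 + 3182·1901
1 = 3182·125912 − 29077·13779
1 = −29077·391515 + 90413·125912
1 = 90413·1300457 − 300316·391515
1 = −300316·12095628 + 2793257·1300457
1 = 2793257·37587341 − 8680087·12095628
Hence 12095628⁻¹ ≡ -8680087 ≡ 28907254 (mod 37587341).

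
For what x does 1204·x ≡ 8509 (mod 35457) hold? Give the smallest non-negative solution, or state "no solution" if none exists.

9637

First find gcd(1204, 35457):
35457 = 29*1204 + 541
1204 = 2*541 + 122
541 = 4*122 + 53
122 = 2*53 + 16
53 = 3*16 + 5
16 = 3*5 + 1
5 = 5*1 + 0
gcd = 1, so a unique solution mod 35457 exists.
Back-substitute for the Bézout coefficients:
1 = 16 − 3·5
1 = −3·53 + 10·16
1 = 10·122 − 23·53
1 = −23·541 + 102·122
1 = 102·1204 − 227·541
1 = −227·35457 + 6685·1204
So 1204·(6685) ≡ 1 (mod 35457), giving 1204⁻¹ ≡ 6685.
x ≡ 1204⁻¹·8509 ≡ 6685·8509 ≡ 9637 (mod 35457).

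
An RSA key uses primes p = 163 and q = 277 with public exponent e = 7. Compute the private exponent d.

12775

φ(n) = (p−1)(q−1) = 162·276 = 44712.
Need d with 7·d ≡ 1 (mod 44712). Apply the extended Euclidean algorithm:
44712 = 6387*7 + 3
7 = 2*3 + 1
3 = 3*1 + 0
Back-substitute:
1 = 7 − 2·3
1 = −2·44712 + 12775·7
So 7·12775 ≡ 1 (mod 44712), hence d = 12775.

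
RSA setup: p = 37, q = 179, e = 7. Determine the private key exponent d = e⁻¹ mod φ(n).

φ(n) = (p−1)(q−1) = 36·178 = 6408.
Need d with 7·d ≡ 1 (mod 6408). Apply the extended Euclidean algorithm:
6408 = 915*7 + 3
7 = 2*3 + 1
3 = 3*1 + 0
Back-substitute:
1 = 7 − 2·3
1 = −2·6408 + 1831·7
So 7·1831 ≡ 1 (mod 6408), hence d = 1831.

1831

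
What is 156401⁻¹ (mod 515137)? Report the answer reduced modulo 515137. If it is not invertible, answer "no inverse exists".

no inverse exists

Compute gcd(156401, 515137):
515137 = 3×156401 + 45934
156401 = 3×45934 + 18599
45934 = 2×18599 + 8736
18599 = 2×8736 + 1127
8736 = 7×1127 + 847
1127 = 1×847 + 280
847 = 3×280 + 7
280 = 40×7 + 0
gcd(156401, 515137) = 7 ≠ 1, so 156401 has no multiplicative inverse modulo 515137.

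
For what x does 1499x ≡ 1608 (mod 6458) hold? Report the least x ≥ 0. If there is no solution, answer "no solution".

First find gcd(1499, 6458):
6458 = 4*1499 + 462
1499 = 3*462 + 113
462 = 4*113 + 10
113 = 11*10 + 3
10 = 3*3 + 1
3 = 3*1 + 0
gcd = 1, so a unique solution mod 6458 exists.
Back-substitute for the Bézout coefficients:
1 = 10 − 3·3
1 = −3·113 + 34·10
1 = 34·462 − 139·113
1 = −139·1499 + 451·462
1 = 451·6458 − 1943·1499
So 1499·(-1943) ≡ 1 (mod 6458), giving 1499⁻¹ ≡ 4515.
x ≡ 1499⁻¹·1608 ≡ 4515·1608 ≡ 1328 (mod 6458).

1328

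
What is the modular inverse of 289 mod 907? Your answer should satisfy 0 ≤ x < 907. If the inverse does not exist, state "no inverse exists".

Extended Euclidean algorithm:
907 = 3×289 + 40
289 = 7×40 + 9
40 = 4×9 + 4
9 = 2×4 + 1
4 = 4×1 + 0
gcd = 1, so the inverse exists. Back-substitute:
1 = 9 − 2·4
1 = −2·40 + 9·9
1 = 9·289 − 65·40
1 = −65·907 + 204·289
So 289·204 ≡ 1 (mod 907).

204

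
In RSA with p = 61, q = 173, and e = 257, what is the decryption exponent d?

φ(n) = (p−1)(q−1) = 60·172 = 10320.
Need d with 257·d ≡ 1 (mod 10320). Apply the extended Euclidean algorithm:
10320 = 40·257 + 40
257 = 6·40 + 17
40 = 2·17 + 6
17 = 2·6 + 5
6 = 1·5 + 1
5 = 5·1 + 0
Back-substitute:
1 = 6 − 5
1 = −17 + 3·6
1 = 3·40 − 7·17
1 = −7·257 + 45·40
1 = 45·10320 − 1807·257
So 257·(-1807) ≡ 1 (mod 10320), hence d ≡ -1807 ≡ 8513 (mod 10320).

8513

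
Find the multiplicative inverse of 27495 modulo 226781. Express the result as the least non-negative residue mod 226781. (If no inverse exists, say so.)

170892

Apply the Euclidean algorithm to 226781 and 27495:
226781 = 8×27495 + 6821
27495 = 4×6821 + 211
6821 = 32×211 + 69
211 = 3×69 + 4
69 = 17×4 + 1
4 = 4×1 + 0
gcd = 1, so the inverse exists. Back-substitute:
1 = 69 − 17·4
1 = −17·211 + 52·69
1 = 52·6821 − 1681·211
1 = −1681·27495 + 6776·6821
1 = 6776·226781 − 55889·27495
So 27495·(-55889) ≡ 1 (mod 226781), and -55889 ≡ 170892 (mod 226781).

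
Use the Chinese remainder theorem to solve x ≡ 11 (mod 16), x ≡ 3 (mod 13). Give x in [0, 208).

Write x = 11 + 16·k. Then 16·k ≡ 3 − 11 ≡ 5 (mod 13).
Need 16⁻¹ mod 13. Extended Euclid on (13, 3):
13 = 4·3 + 1
3 = 3·1 + 0
Back-substitute:
1 = 13 − 4·3
16⁻¹ ≡ 9 (mod 13), so k ≡ 9·5 ≡ 6 (mod 13).
x = 11 + 16·6 = 107.

107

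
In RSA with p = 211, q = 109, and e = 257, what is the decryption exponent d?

φ(n) = (p−1)(q−1) = 210·108 = 22680.
Need d with 257·d ≡ 1 (mod 22680). Apply the extended Euclidean algorithm:
22680 = 88·257 + 64
257 = 4·64 + 1
64 = 64·1 + 0
Back-substitute:
1 = 257 − 4·64
1 = −4·22680 + 353·257
So 257·353 ≡ 1 (mod 22680), hence d = 353.

353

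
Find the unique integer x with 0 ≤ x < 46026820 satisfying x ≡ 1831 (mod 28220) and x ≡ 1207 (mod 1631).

5194311

Write x = 1831 + 28220·k. Then 28220·k ≡ 1207 − 1831 ≡ 1007 (mod 1631).
Need 28220⁻¹ mod 1631. Extended Euclid on (1631, 493):
1631 = 3×493 + 152
493 = 3×152 + 37
152 = 4×37 + 4
37 = 9×4 + 1
4 = 4×1 + 0
Back-substitute:
1 = 37 − 9·4
1 = −9·152 + 37·37
1 = 37·493 − 120·152
1 = −120·1631 + 397·493
28220⁻¹ ≡ 397 (mod 1631), so k ≡ 397·1007 ≡ 184 (mod 1631).
x = 1831 + 28220·184 = 5194311.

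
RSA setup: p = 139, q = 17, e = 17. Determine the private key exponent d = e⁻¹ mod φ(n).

1169

φ(n) = (p−1)(q−1) = 138·16 = 2208.
Need d with 17·d ≡ 1 (mod 2208). Apply the extended Euclidean algorithm:
2208 = 129*17 + 15
17 = 1*15 + 2
15 = 7*2 + 1
2 = 2*1 + 0
Back-substitute:
1 = 15 − 7·2
1 = −7·17 + 8·15
1 = 8·2208 − 1039·17
So 17·(-1039) ≡ 1 (mod 2208), hence d ≡ -1039 ≡ 1169 (mod 2208).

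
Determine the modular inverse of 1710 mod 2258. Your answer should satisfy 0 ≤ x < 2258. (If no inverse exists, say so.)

no inverse exists

Euclidean algorithm on 2258, 1710:
2258 = 1×1710 + 548
1710 = 3×548 + 66
548 = 8×66 + 20
66 = 3×20 + 6
20 = 3×6 + 2
6 = 3×2 + 0
gcd(1710, 2258) = 2 ≠ 1, so 1710 has no multiplicative inverse modulo 2258.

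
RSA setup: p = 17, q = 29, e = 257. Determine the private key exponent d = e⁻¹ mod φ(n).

φ(n) = (p−1)(q−1) = 16·28 = 448.
Need d with 257·d ≡ 1 (mod 448). Apply the extended Euclidean algorithm:
448 = 1×257 + 191
257 = 1×191 + 66
191 = 2×66 + 59
66 = 1×59 + 7
59 = 8×7 + 3
7 = 2×3 + 1
3 = 3×1 + 0
Back-substitute:
1 = 7 − 2·3
1 = −2·59 + 17·7
1 = 17·66 − 19·59
1 = −19·191 + 55·66
1 = 55·257 − 74·191
1 = −74·448 + 129·257
So 257·129 ≡ 1 (mod 448), hence d = 129.

129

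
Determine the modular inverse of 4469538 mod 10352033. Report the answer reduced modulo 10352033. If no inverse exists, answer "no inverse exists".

2510873

Apply the Euclidean algorithm to 10352033 and 4469538:
10352033 = 2*4469538 + 1412957
4469538 = 3*1412957 + 230667
1412957 = 6*230667 + 28955
230667 = 7*28955 + 27982
28955 = 1*27982 + 973
27982 = 28*973 + 738
973 = 1*738 + 235
738 = 3*235 + 33
235 = 7*33 + 4
33 = 8*4 + 1
4 = 4*1 + 0
Since gcd(4469538, 10352033) = 1, back-substitute to write 1 as a combination:
1 = 33 − 8·4
1 = −8·235 + 57·33
1 = 57·738 − 179·235
1 = −179·973 + 236·738
1 = 236·27982 − 6787·973
1 = −6787·28955 + 7023·27982
1 = 7023·230667 − 55948·28955
1 = −55948·1412957 + 342711·230667
1 = 342711·4469538 − 1084081·1412957
1 = −1084081·10352033 + 2510873·4469538
So 4469538·2510873 ≡ 1 (mod 10352033).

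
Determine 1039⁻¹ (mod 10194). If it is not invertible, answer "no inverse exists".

4837

Run Euclid on (10194, 1039):
10194 = 9·1039 + 843
1039 = 1·843 + 196
843 = 4·196 + 59
196 = 3·59 + 19
59 = 3·19 + 2
19 = 9·2 + 1
2 = 2·1 + 0
The gcd is 1. Working backward:
1 = 19 − 9·2
1 = −9·59 + 28·19
1 = 28·196 − 93·59
1 = −93·843 + 400·196
1 = 400·1039 − 493·843
1 = −493·10194 + 4837·1039
So 1039·4837 ≡ 1 (mod 10194).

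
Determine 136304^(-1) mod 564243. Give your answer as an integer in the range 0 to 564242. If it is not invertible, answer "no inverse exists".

gcd(564243, 136304) by repeated division:
564243 = 4*136304 + 19027
136304 = 7*19027 + 3115
19027 = 6*3115 + 337
3115 = 9*337 + 82
337 = 4*82 + 9
82 = 9*9 + 1
9 = 9*1 + 0
gcd = 1, so the inverse exists. Back-substitute:
1 = 82 − 9·9
1 = −9·337 + 37·82
1 = 37·3115 − 342·337
1 = −342·19027 + 2089·3115
1 = 2089·136304 − 14965·19027
1 = −14965·564243 + 61949·136304
So 136304·61949 ≡ 1 (mod 564243).

61949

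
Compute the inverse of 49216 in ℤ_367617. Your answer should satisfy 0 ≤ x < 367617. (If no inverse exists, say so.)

120460

Apply the Euclidean algorithm to 367617 and 49216:
367617 = 7×49216 + 23105
49216 = 2×23105 + 3006
23105 = 7×3006 + 2063
3006 = 1×2063 + 943
2063 = 2×943 + 177
943 = 5×177 + 58
177 = 3×58 + 3
58 = 19×3 + 1
3 = 3×1 + 0
Since gcd(49216, 367617) = 1, back-substitute to write 1 as a combination:
1 = 58 − 19·3
1 = −19·177 + 58·58
1 = 58·943 − 309·177
1 = −309·2063 + 676·943
1 = 676·3006 − 985·2063
1 = −985·23105 + 7571·3006
1 = 7571·49216 − 16127·23105
1 = −16127·367617 + 120460·49216
So 49216·120460 ≡ 1 (mod 367617).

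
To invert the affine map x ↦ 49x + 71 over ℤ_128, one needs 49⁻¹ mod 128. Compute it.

gcd(128, 49) by repeated division:
128 = 2×49 + 30
49 = 1×30 + 19
30 = 1×19 + 11
19 = 1×11 + 8
11 = 1×8 + 3
8 = 2×3 + 2
3 = 1×2 + 1
2 = 2×1 + 0
The gcd is 1. Working backward:
1 = 3 − 2
1 = −8 + 3·3
1 = 3·11 − 4·8
1 = −4·19 + 7·11
1 = 7·30 − 11·19
1 = −11·49 + 18·30
1 = 18·128 − 47·49
Thus 49·(-47) ≡ 1 (mod 128); reducing, -47 mod 128 = 81.

81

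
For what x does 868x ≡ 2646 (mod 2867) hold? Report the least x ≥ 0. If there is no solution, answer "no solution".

First find gcd(868, 2867):
2867 = 3×868 + 263
868 = 3×263 + 79
263 = 3×79 + 26
79 = 3×26 + 1
26 = 26×1 + 0
gcd = 1, so a unique solution mod 2867 exists.
Back-substitute for the Bézout coefficients:
1 = 79 − 3·26
1 = −3·263 + 10·79
1 = 10·868 − 33·263
1 = −33·2867 + 109·868
So 868·(109) ≡ 1 (mod 2867), giving 868⁻¹ ≡ 109.
x ≡ 868⁻¹·2646 ≡ 109·2646 ≡ 1714 (mod 2867).

1714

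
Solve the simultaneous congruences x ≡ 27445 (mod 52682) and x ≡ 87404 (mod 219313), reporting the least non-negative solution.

1851747063

Write x = 27445 + 52682·k. Then 52682·k ≡ 87404 − 27445 ≡ 59959 (mod 219313).
Need 52682⁻¹ mod 219313. Extended Euclid on (219313, 52682):
219313 = 4*52682 + 8585
52682 = 6*8585 + 1172
8585 = 7*1172 + 381
1172 = 3*381 + 29
381 = 13*29 + 4
29 = 7*4 + 1
4 = 4*1 + 0
Back-substitute:
1 = 29 − 7·4
1 = −7·381 + 92·29
1 = 92·1172 − 283·381
1 = −283·8585 + 2073·1172
1 = 2073·52682 − 12721·8585
1 = −12721·219313 + 52957·52682
52682⁻¹ ≡ 52957 (mod 219313), so k ≡ 52957·59959 ≡ 35149 (mod 219313).
x = 27445 + 52682·35149 = 1851747063.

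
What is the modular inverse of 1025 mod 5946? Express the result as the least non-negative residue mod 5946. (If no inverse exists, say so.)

Extended Euclidean algorithm:
5946 = 5·1025 + 821
1025 = 1·821 + 204
821 = 4·204 + 5
204 = 40·5 + 4
5 = 1·4 + 1
4 = 4·1 + 0
gcd = 1, so the inverse exists. Back-substitute:
1 = 5 − 4
1 = −204 + 41·5
1 = 41·821 − 165·204
1 = −165·1025 + 206·821
1 = 206·5946 − 1195·1025
Thus 1025·(-1195) ≡ 1 (mod 5946); reducing, -1195 mod 5946 = 4751.

4751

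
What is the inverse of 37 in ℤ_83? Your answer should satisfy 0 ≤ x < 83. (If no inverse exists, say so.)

Extended Euclidean algorithm:
83 = 2*37 + 9
37 = 4*9 + 1
9 = 9*1 + 0
Since gcd(37, 83) = 1, back-substitute to write 1 as a combination:
1 = 37 − 4·9
1 = −4·83 + 9·37
So 37·9 ≡ 1 (mod 83).

9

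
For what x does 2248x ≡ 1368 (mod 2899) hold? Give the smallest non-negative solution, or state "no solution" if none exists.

1414

First find gcd(2248, 2899):
2899 = 1·2248 + 651
2248 = 3·651 + 295
651 = 2·295 + 61
295 = 4·61 + 51
61 = 1·51 + 10
51 = 5·10 + 1
10 = 10·1 + 0
gcd = 1, so a unique solution mod 2899 exists.
Back-substitute for the Bézout coefficients:
1 = 51 − 5·10
1 = −5·61 + 6·51
1 = 6·295 − 29·61
1 = −29·651 + 64·295
1 = 64·2248 − 221·651
1 = −221·2899 + 285·2248
So 2248·(285) ≡ 1 (mod 2899), giving 2248⁻¹ ≡ 285.
x ≡ 2248⁻¹·1368 ≡ 285·1368 ≡ 1414 (mod 2899).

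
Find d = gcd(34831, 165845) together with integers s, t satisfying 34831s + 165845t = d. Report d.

Repeated division:
165845 = 4·34831 + 26521
34831 = 1·26521 + 8310
26521 = 3·8310 + 1591
8310 = 5·1591 + 355
1591 = 4·355 + 171
355 = 2·171 + 13
171 = 13·13 + 2
13 = 6·2 + 1
2 = 2·1 + 0
gcd(34831, 165845) = 1.
Back-substituting:
1 = 13 − 6·2
1 = −6·171 + 79·13
1 = 79·355 − 164·171
1 = −164·1591 + 735·355
1 = 735·8310 − 3839·1591
1 = −3839·26521 + 12252·8310
1 = 12252·34831 − 16091·26521
1 = −16091·165845 + 76616·34831
So 1 = (-16091)·165845 + (76616)·34831.

1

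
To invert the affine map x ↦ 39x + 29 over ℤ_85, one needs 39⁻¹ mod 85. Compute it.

24

Run Euclid on (85, 39):
85 = 2·39 + 7
39 = 5·7 + 4
7 = 1·4 + 3
4 = 1·3 + 1
3 = 3·1 + 0
The gcd is 1. Working backward:
1 = 4 − 3
1 = −7 + 2·4
1 = 2·39 − 11·7
1 = −11·85 + 24·39
So 39·24 ≡ 1 (mod 85).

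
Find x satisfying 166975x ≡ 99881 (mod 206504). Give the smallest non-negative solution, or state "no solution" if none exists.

133087

First find gcd(166975, 206504):
206504 = 1*166975 + 39529
166975 = 4*39529 + 8859
39529 = 4*8859 + 4093
8859 = 2*4093 + 673
4093 = 6*673 + 55
673 = 12*55 + 13
55 = 4*13 + 3
13 = 4*3 + 1
3 = 3*1 + 0
gcd = 1, so a unique solution mod 206504 exists.
Back-substitute for the Bézout coefficients:
1 = 13 − 4·3
1 = −4·55 + 17·13
1 = 17·673 − 208·55
1 = −208·4093 + 1265·673
1 = 1265·8859 − 2738·4093
1 = −2738·39529 + 12217·8859
1 = 12217·166975 − 51606·39529
1 = −51606·206504 + 63823·166975
So 166975·(63823) ≡ 1 (mod 206504), giving 166975⁻¹ ≡ 63823.
x ≡ 166975⁻¹·99881 ≡ 63823·99881 ≡ 133087 (mod 206504).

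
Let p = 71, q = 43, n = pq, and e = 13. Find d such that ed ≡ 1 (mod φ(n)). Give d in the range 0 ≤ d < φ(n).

1357

φ(n) = (p−1)(q−1) = 70·42 = 2940.
Need d with 13·d ≡ 1 (mod 2940). Apply the extended Euclidean algorithm:
2940 = 226*13 + 2
13 = 6*2 + 1
2 = 2*1 + 0
Back-substitute:
1 = 13 − 6·2
1 = −6·2940 + 1357·13
So 13·1357 ≡ 1 (mod 2940), hence d = 1357.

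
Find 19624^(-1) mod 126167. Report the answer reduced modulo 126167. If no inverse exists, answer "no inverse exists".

gcd(126167, 19624) by repeated division:
126167 = 6*19624 + 8423
19624 = 2*8423 + 2778
8423 = 3*2778 + 89
2778 = 31*89 + 19
89 = 4*19 + 13
19 = 1*13 + 6
13 = 2*6 + 1
6 = 6*1 + 0
Since gcd(19624, 126167) = 1, back-substitute to write 1 as a combination:
1 = 13 − 2·6
1 = −2·19 + 3·13
1 = 3·89 − 14·19
1 = −14·2778 + 437·89
1 = 437·8423 − 1325·2778
1 = −1325·19624 + 3087·8423
1 = 3087·126167 − 19847·19624
So 19624·(-19847) ≡ 1 (mod 126167), and -19847 ≡ 106320 (mod 126167).

106320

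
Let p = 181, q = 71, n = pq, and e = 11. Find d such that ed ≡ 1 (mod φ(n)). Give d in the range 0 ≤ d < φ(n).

2291

φ(n) = (p−1)(q−1) = 180·70 = 12600.
Need d with 11·d ≡ 1 (mod 12600). Apply the extended Euclidean algorithm:
12600 = 1145*11 + 5
11 = 2*5 + 1
5 = 5*1 + 0
Back-substitute:
1 = 11 − 2·5
1 = −2·12600 + 2291·11
So 11·2291 ≡ 1 (mod 12600), hence d = 2291.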